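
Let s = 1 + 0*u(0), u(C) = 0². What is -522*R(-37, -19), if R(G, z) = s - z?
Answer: -10440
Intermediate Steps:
u(C) = 0
s = 1 (s = 1 + 0*0 = 1 + 0 = 1)
R(G, z) = 1 - z
-522*R(-37, -19) = -522*(1 - 1*(-19)) = -522*(1 + 19) = -522*20 = -10440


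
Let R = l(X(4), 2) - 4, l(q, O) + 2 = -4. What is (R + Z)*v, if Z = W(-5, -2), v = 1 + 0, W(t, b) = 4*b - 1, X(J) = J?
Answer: -19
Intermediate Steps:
l(q, O) = -6 (l(q, O) = -2 - 4 = -6)
W(t, b) = -1 + 4*b
v = 1
Z = -9 (Z = -1 + 4*(-2) = -1 - 8 = -9)
R = -10 (R = -6 - 4 = -10)
(R + Z)*v = (-10 - 9)*1 = -19*1 = -19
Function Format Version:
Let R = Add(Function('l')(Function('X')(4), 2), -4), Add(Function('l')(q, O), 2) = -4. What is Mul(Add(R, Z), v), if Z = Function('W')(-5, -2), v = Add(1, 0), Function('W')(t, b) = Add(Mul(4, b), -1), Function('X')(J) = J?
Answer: -19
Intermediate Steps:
Function('l')(q, O) = -6 (Function('l')(q, O) = Add(-2, -4) = -6)
Function('W')(t, b) = Add(-1, Mul(4, b))
v = 1
Z = -9 (Z = Add(-1, Mul(4, -2)) = Add(-1, -8) = -9)
R = -10 (R = Add(-6, -4) = -10)
Mul(Add(R, Z), v) = Mul(Add(-10, -9), 1) = Mul(-19, 1) = -19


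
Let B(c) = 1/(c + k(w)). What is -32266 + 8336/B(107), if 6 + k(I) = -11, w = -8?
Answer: 717974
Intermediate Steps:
k(I) = -17 (k(I) = -6 - 11 = -17)
B(c) = 1/(-17 + c) (B(c) = 1/(c - 17) = 1/(-17 + c))
-32266 + 8336/B(107) = -32266 + 8336/(1/(-17 + 107)) = -32266 + 8336/(1/90) = -32266 + 8336*90 = -32266 + 750240 = 717974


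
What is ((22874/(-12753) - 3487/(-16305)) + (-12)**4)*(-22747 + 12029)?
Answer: -15403434187322386/69312555 ≈ -2.2223e+8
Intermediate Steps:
((22874/(-12753) - 3487/(-16305)) + (-12)**4)*(-22747 + 12029) = ((22874*(-1/12753) - 3487*(-1/16305)) + 20736)*(-10718) = ((-22874/12753 + 3487/16305) + 20736)*(-10718) = (-109496953/69312555 + 20736)*(-10718) = (1437155643527/69312555)*(-10718) = -15403434187322386/69312555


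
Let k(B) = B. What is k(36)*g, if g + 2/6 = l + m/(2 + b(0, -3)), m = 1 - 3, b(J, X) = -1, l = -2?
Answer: -156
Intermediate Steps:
m = -2
g = -13/3 (g = -⅓ + (-2 - 2/(2 - 1)) = -⅓ + (-2 - 2/1) = -⅓ + (-2 + 1*(-2)) = -⅓ + (-2 - 2) = -⅓ - 4 = -13/3 ≈ -4.3333)
k(36)*g = 36*(-13/3) = -156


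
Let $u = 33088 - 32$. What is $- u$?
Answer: $-33056$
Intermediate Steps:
$u = 33056$
$- u = \left(-1\right) 33056 = -33056$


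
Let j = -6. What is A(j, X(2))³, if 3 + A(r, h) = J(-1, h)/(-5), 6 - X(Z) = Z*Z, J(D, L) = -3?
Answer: -1728/125 ≈ -13.824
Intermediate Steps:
X(Z) = 6 - Z² (X(Z) = 6 - Z*Z = 6 - Z²)
A(r, h) = -12/5 (A(r, h) = -3 - 3/(-5) = -3 - 3*(-⅕) = -3 + ⅗ = -12/5)
A(j, X(2))³ = (-12/5)³ = -1728/125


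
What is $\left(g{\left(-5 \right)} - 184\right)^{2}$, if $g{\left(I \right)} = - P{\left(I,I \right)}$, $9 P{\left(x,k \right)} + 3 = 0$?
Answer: $\frac{303601}{9} \approx 33733.0$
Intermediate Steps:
$P{\left(x,k \right)} = - \frac{1}{3}$ ($P{\left(x,k \right)} = - \frac{1}{3} + \frac{1}{9} \cdot 0 = - \frac{1}{3} + 0 = - \frac{1}{3}$)
$g{\left(I \right)} = \frac{1}{3}$ ($g{\left(I \right)} = \left(-1\right) \left(- \frac{1}{3}\right) = \frac{1}{3}$)
$\left(g{\left(-5 \right)} - 184\right)^{2} = \left(\frac{1}{3} - 184\right)^{2} = \left(- \frac{551}{3}\right)^{2} = \frac{303601}{9}$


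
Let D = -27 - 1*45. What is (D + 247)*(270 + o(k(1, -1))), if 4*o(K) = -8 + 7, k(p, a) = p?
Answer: 188825/4 ≈ 47206.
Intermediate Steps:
o(K) = -¼ (o(K) = (-8 + 7)/4 = (¼)*(-1) = -¼)
D = -72 (D = -27 - 45 = -72)
(D + 247)*(270 + o(k(1, -1))) = (-72 + 247)*(270 - ¼) = 175*(1079/4) = 188825/4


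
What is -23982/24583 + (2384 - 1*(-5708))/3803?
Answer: 107722090/93489149 ≈ 1.1522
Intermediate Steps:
-23982/24583 + (2384 - 1*(-5708))/3803 = -23982*1/24583 + (2384 + 5708)*(1/3803) = -23982/24583 + 8092*(1/3803) = -23982/24583 + 8092/3803 = 107722090/93489149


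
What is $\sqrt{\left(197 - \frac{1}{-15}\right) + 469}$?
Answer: $\frac{\sqrt{149865}}{15} \approx 25.808$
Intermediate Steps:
$\sqrt{\left(197 - \frac{1}{-15}\right) + 469} = \sqrt{\left(197 - - \frac{1}{15}\right) + 469} = \sqrt{\left(197 + \frac{1}{15}\right) + 469} = \sqrt{\frac{2956}{15} + 469} = \sqrt{\frac{9991}{15}} = \frac{\sqrt{149865}}{15}$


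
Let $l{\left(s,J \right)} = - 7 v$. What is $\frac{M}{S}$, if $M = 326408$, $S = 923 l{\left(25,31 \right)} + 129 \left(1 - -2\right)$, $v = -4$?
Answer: $\frac{326408}{26231} \approx 12.444$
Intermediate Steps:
$l{\left(s,J \right)} = 28$ ($l{\left(s,J \right)} = \left(-7\right) \left(-4\right) = 28$)
$S = 26231$ ($S = 923 \cdot 28 + 129 \left(1 - -2\right) = 25844 + 129 \left(1 + 2\right) = 25844 + 129 \cdot 3 = 25844 + 387 = 26231$)
$\frac{M}{S} = \frac{326408}{26231}$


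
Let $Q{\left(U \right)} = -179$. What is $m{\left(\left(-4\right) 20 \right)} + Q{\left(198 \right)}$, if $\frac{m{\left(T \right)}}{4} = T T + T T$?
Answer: $51021$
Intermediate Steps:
$m{\left(T \right)} = 8 T^{2}$ ($m{\left(T \right)} = 4 \left(T T + T T\right) = 4 \left(T^{2} + T^{2}\right) = 4 \cdot 2 T^{2} = 8 T^{2}$)
$m{\left(\left(-4\right) 20 \right)} + Q{\left(198 \right)} = 8 \left(\left(-4\right) 20\right)^{2} - 179 = 8 \left(-80\right)^{2} - 179 = 8 \cdot 6400 - 179 = 51200 - 179 = 51021$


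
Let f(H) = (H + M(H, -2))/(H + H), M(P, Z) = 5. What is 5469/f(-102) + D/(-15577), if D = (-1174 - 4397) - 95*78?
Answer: 17380144209/1510969 ≈ 11503.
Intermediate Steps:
D = -12981 (D = -5571 - 7410 = -12981)
f(H) = (5 + H)/(2*H) (f(H) = (H + 5)/(H + H) = (5 + H)/((2*H)) = (5 + H)*(1/(2*H)) = (5 + H)/(2*H))
5469/f(-102) + D/(-15577) = 5469/(((½)*(5 - 102)/(-102))) - 12981/(-15577) = 5469/(((½)*(-1/102)*(-97))) - 12981*(-1/15577) = 5469/(97/204) + 12981/15577 = 5469*(204/97) + 12981/15577 = 1115676/97 + 12981/15577 = 17380144209/1510969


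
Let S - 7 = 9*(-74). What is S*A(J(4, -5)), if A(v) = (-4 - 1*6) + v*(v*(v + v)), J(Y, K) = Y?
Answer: -77762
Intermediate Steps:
A(v) = -10 + 2*v**3 (A(v) = (-4 - 6) + v*(v*(2*v)) = -10 + v*(2*v**2) = -10 + 2*v**3)
S = -659 (S = 7 + 9*(-74) = 7 - 666 = -659)
S*A(J(4, -5)) = -659*(-10 + 2*4**3) = -659*(-10 + 2*64) = -659*(-10 + 128) = -659*118 = -77762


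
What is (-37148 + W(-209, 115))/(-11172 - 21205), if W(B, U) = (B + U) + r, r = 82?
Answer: 37160/32377 ≈ 1.1477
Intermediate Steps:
W(B, U) = 82 + B + U (W(B, U) = (B + U) + 82 = 82 + B + U)
(-37148 + W(-209, 115))/(-11172 - 21205) = (-37148 + (82 - 209 + 115))/(-11172 - 21205) = (-37148 - 12)/(-32377) = -37160*(-1/32377) = 37160/32377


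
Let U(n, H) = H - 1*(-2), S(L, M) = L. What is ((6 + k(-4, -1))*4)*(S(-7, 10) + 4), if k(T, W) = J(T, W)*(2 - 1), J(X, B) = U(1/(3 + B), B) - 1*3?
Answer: -48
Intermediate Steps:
U(n, H) = 2 + H (U(n, H) = H + 2 = 2 + H)
J(X, B) = -1 + B (J(X, B) = (2 + B) - 1*3 = (2 + B) - 3 = -1 + B)
k(T, W) = -1 + W (k(T, W) = (-1 + W)*(2 - 1) = (-1 + W)*1 = -1 + W)
((6 + k(-4, -1))*4)*(S(-7, 10) + 4) = ((6 + (-1 - 1))*4)*(-7 + 4) = ((6 - 2)*4)*(-3) = (4*4)*(-3) = 16*(-3) = -48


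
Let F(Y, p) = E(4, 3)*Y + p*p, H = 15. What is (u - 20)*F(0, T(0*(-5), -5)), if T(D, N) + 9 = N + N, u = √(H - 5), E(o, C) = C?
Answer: -7220 + 361*√10 ≈ -6078.4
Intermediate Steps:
u = √10 (u = √(15 - 5) = √10 ≈ 3.1623)
T(D, N) = -9 + 2*N (T(D, N) = -9 + (N + N) = -9 + 2*N)
F(Y, p) = p² + 3*Y (F(Y, p) = 3*Y + p*p = 3*Y + p² = p² + 3*Y)
(u - 20)*F(0, T(0*(-5), -5)) = (√10 - 20)*((-9 + 2*(-5))² + 3*0) = (-20 + √10)*((-9 - 10)² + 0) = (-20 + √10)*((-19)² + 0) = (-20 + √10)*(361 + 0) = (-20 + √10)*361 = -7220 + 361*√10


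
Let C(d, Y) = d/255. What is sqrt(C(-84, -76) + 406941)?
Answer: sqrt(2940146345)/85 ≈ 637.92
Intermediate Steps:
C(d, Y) = d/255 (C(d, Y) = d*(1/255) = d/255)
sqrt(C(-84, -76) + 406941) = sqrt((1/255)*(-84) + 406941) = sqrt(-28/85 + 406941) = sqrt(34589957/85) = sqrt(2940146345)/85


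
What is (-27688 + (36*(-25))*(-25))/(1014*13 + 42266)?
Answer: -1297/13862 ≈ -0.093565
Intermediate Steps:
(-27688 + (36*(-25))*(-25))/(1014*13 + 42266) = (-27688 - 900*(-25))/(13182 + 42266) = (-27688 + 22500)/55448 = -5188*1/55448 = -1297/13862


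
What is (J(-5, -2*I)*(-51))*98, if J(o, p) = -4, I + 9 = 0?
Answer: 19992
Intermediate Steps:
I = -9 (I = -9 + 0 = -9)
(J(-5, -2*I)*(-51))*98 = -4*(-51)*98 = 204*98 = 19992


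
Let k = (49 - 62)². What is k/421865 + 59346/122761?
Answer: 25056746899/51788569265 ≈ 0.48383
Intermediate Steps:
k = 169 (k = (-13)² = 169)
k/421865 + 59346/122761 = 169/421865 + 59346/122761 = 25056746899/51788569265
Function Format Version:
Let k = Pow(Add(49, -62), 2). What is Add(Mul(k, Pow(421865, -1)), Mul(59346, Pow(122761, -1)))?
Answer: Rational(25056746899, 51788569265) ≈ 0.48383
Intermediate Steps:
k = 169 (k = Pow(-13, 2) = 169)
Add(Mul(k, Pow(421865, -1)), Mul(59346, Pow(122761, -1))) = Add(Mul(169, Pow(421865, -1)), Mul(59346, Pow(122761, -1))) = Add(Mul(169, Rational(1, 421865)), Mul(59346, Rational(1, 122761))) = Add(Rational(169, 421865), Rational(59346, 122761)) = Rational(25056746899, 51788569265)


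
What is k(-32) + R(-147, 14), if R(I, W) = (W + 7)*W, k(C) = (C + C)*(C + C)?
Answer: 4390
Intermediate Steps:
k(C) = 4*C² (k(C) = (2*C)*(2*C) = 4*C²)
R(I, W) = W*(7 + W) (R(I, W) = (7 + W)*W = W*(7 + W))
k(-32) + R(-147, 14) = 4*(-32)² + 14*(7 + 14) = 4*1024 + 14*21 = 4096 + 294 = 4390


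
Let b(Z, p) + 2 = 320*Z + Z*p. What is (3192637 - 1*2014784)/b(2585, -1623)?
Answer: -1177853/3368257 ≈ -0.34969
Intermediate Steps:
b(Z, p) = -2 + 320*Z + Z*p (b(Z, p) = -2 + (320*Z + Z*p) = -2 + 320*Z + Z*p)
(3192637 - 1*2014784)/b(2585, -1623) = (3192637 - 1*2014784)/(-2 + 320*2585 + 2585*(-1623)) = (3192637 - 2014784)/(-2 + 827200 - 4195455) = 1177853/(-3368257) = 1177853*(-1/3368257) = -1177853/3368257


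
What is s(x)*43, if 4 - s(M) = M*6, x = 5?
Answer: -1118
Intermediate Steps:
s(M) = 4 - 6*M (s(M) = 4 - M*6 = 4 - 6*M)
s(x)*43 = (4 - 6*5)*43 = (4 - 30)*43 = -26*43 = -1118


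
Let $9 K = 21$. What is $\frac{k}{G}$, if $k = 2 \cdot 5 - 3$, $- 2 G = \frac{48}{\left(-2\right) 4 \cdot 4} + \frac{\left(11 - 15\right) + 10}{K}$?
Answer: $- \frac{196}{15} \approx -13.067$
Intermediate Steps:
$K = \frac{7}{3}$ ($K = \frac{1}{9} \cdot 21 = \frac{7}{3} \approx 2.3333$)
$G = - \frac{15}{28}$ ($G = - \frac{\frac{48}{\left(-2\right) 4 \cdot 4} + \frac{\left(11 - 15\right) + 10}{\frac{7}{3}}}{2} = - \frac{\frac{48}{\left(-8\right) 4} + \left(-4 + 10\right) \frac{3}{7}}{2} = - \frac{\frac{48}{-32} + 6 \cdot \frac{3}{7}}{2} = - \frac{48 \left(- \frac{1}{32}\right) + \frac{18}{7}}{2} = - \frac{- \frac{3}{2} + \frac{18}{7}}{2} = \left(- \frac{1}{2}\right) \frac{15}{14} = - \frac{15}{28} \approx -0.53571$)
$k = 7$ ($k = 10 - 3 = 7$)
$\frac{k}{G} = \frac{1}{- \frac{15}{28}} \cdot 7 = \left(- \frac{28}{15}\right) 7 = - \frac{196}{15}$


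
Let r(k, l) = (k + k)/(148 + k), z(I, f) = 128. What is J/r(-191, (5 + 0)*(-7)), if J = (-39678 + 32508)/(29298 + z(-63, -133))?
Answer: -154155/5620366 ≈ -0.027428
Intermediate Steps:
r(k, l) = 2*k/(148 + k) (r(k, l) = (2*k)/(148 + k) = 2*k/(148 + k))
J = -3585/14713 (J = (-39678 + 32508)/(29298 + 128) = -7170/29426 = -7170*1/29426 = -3585/14713 ≈ -0.24366)
J/r(-191, (5 + 0)*(-7)) = -3585/(14713*(2*(-191)/(148 - 191))) = -3585/(14713*(2*(-191)/(-43))) = -3585/(14713*(2*(-191)*(-1/43))) = -3585/(14713*382/43) = -3585/14713*43/382 = -154155/5620366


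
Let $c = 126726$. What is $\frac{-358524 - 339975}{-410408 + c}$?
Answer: $\frac{698499}{283682} \approx 2.4623$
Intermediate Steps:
$\frac{-358524 - 339975}{-410408 + c} = \frac{-358524 - 339975}{-410408 + 126726} = - \frac{698499}{-283682} = \left(-698499\right) \left(- \frac{1}{283682}\right) = \frac{698499}{283682}$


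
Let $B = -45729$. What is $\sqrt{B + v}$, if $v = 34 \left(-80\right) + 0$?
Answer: $i \sqrt{48449} \approx 220.11 i$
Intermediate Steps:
$v = -2720$ ($v = -2720 + 0 = -2720$)
$\sqrt{B + v} = \sqrt{-45729 - 2720} = \sqrt{-48449} = i \sqrt{48449}$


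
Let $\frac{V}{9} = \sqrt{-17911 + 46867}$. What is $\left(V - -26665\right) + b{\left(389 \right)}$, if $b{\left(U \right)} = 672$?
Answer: $27337 + 18 \sqrt{7239} \approx 28868.0$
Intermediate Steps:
$V = 18 \sqrt{7239}$ ($V = 9 \sqrt{-17911 + 46867} = 9 \sqrt{28956} = 9 \cdot 2 \sqrt{7239} = 18 \sqrt{7239} \approx 1531.5$)
$\left(V - -26665\right) + b{\left(389 \right)} = \left(18 \sqrt{7239} - -26665\right) + 672 = \left(18 \sqrt{7239} + 26665\right) + 672 = \left(26665 + 18 \sqrt{7239}\right) + 672 = 27337 + 18 \sqrt{7239}$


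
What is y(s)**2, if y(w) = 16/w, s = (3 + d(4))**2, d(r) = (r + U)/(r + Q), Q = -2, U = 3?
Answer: 4096/28561 ≈ 0.14341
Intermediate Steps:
d(r) = (3 + r)/(-2 + r) (d(r) = (r + 3)/(r - 2) = (3 + r)/(-2 + r))
s = 169/4 (s = (3 + (3 + 4)/(-2 + 4))**2 = (3 + 7/2)**2 = (13/2)**2 = 169/4 ≈ 42.250)
y(s)**2 = (16/(169/4))**2 = (16*(4/169))**2 = (64/169)**2 = 4096/28561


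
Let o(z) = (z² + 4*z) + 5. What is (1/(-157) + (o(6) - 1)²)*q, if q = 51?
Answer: 32796621/157 ≈ 2.0890e+5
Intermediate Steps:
o(z) = 5 + z² + 4*z
(1/(-157) + (o(6) - 1)²)*q = (1/(-157) + ((5 + 6² + 4*6) - 1)²)*51 = (-1/157 + ((5 + 36 + 24) - 1)²)*51 = (-1/157 + (65 - 1)²)*51 = (-1/157 + 64²)*51 = (-1/157 + 4096)*51 = (643071/157)*51 = 32796621/157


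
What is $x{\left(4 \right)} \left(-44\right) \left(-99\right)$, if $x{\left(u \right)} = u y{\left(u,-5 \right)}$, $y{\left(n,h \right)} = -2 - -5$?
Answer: $52272$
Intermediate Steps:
$y{\left(n,h \right)} = 3$ ($y{\left(n,h \right)} = -2 + 5 = 3$)
$x{\left(u \right)} = 3 u$ ($x{\left(u \right)} = u 3 = 3 u$)
$x{\left(4 \right)} \left(-44\right) \left(-99\right) = 3 \cdot 4 \left(-44\right) \left(-99\right) = 12 \left(-44\right) \left(-99\right) = \left(-528\right) \left(-99\right) = 52272$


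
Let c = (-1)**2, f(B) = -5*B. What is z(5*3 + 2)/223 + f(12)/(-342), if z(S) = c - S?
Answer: 1318/12711 ≈ 0.10369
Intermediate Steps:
c = 1
z(S) = 1 - S
z(5*3 + 2)/223 + f(12)/(-342) = (1 - (5*3 + 2))/223 - 5*12/(-342) = (1 - (15 + 2))*(1/223) - 60*(-1/342) = (1 - 1*17)*(1/223) + 10/57 = (1 - 17)*(1/223) + 10/57 = -16*1/223 + 10/57 = -16/223 + 10/57 = 1318/12711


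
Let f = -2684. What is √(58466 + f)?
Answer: 3*√6198 ≈ 236.18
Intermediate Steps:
√(58466 + f) = √(58466 - 2684) = √55782 = 3*√6198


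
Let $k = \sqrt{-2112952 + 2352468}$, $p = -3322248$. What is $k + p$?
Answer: $-3322248 + 2 \sqrt{59879} \approx -3.3218 \cdot 10^{6}$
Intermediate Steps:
$k = 2 \sqrt{59879}$ ($k = \sqrt{239516} = 2 \sqrt{59879} \approx 489.4$)
$k + p = 2 \sqrt{59879} - 3322248 = -3322248 + 2 \sqrt{59879}$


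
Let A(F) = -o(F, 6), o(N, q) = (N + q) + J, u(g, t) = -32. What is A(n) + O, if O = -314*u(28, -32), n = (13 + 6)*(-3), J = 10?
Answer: 10089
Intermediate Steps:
o(N, q) = 10 + N + q (o(N, q) = (N + q) + 10 = 10 + N + q)
n = -57 (n = 19*(-3) = -57)
A(F) = -16 - F (A(F) = -(10 + F + 6) = -(16 + F) = -16 - F)
O = 10048 (O = -314*(-32) = 10048)
A(n) + O = (-16 - 1*(-57)) + 10048 = (-16 + 57) + 10048 = 41 + 10048 = 10089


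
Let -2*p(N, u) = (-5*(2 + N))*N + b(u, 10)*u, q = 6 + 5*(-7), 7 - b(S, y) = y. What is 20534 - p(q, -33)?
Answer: 18626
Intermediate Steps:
b(S, y) = 7 - y
q = -29 (q = 6 - 35 = -29)
p(N, u) = 3*u/2 - N*(-10 - 5*N)/2 (p(N, u) = -((-5*(2 + N))*N + (7 - 1*10)*u)/2 = -((-10 - 5*N)*N + (7 - 10)*u)/2 = -(N*(-10 - 5*N) - 3*u)/2 = -(-3*u + N*(-10 - 5*N))/2 = 3*u/2 - N*(-10 - 5*N)/2)
20534 - p(q, -33) = 20534 - (5*(-29) + (3/2)*(-33) + (5/2)*(-29)²) = 20534 - (-145 - 99/2 + (5/2)*841) = 20534 - (-145 - 99/2 + 4205/2) = 20534 - 1*1908 = 20534 - 1908 = 18626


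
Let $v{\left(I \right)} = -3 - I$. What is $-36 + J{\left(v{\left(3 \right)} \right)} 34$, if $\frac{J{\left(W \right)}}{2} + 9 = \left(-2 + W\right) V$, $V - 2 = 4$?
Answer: $-3912$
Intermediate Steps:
$V = 6$ ($V = 2 + 4 = 6$)
$J{\left(W \right)} = -42 + 12 W$ ($J{\left(W \right)} = -18 + 2 \left(-2 + W\right) 6 = -18 + 2 \left(-12 + 6 W\right) = -18 + \left(-24 + 12 W\right) = -42 + 12 W$)
$-36 + J{\left(v{\left(3 \right)} \right)} 34 = -36 + \left(-42 + 12 \left(-3 - 3\right)\right) 34 = -36 + \left(-42 + 12 \left(-6\right)\right) 34 = -36 + \left(-42 - 72\right) 34 = -36 - 3876 = -3912$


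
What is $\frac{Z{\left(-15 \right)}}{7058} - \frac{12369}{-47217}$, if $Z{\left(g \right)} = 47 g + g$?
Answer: $\frac{8884027}{55542931} \approx 0.15995$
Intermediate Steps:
$Z{\left(g \right)} = 48 g$
$\frac{Z{\left(-15 \right)}}{7058} - \frac{12369}{-47217} = \frac{48 \left(-15\right)}{7058} - \frac{12369}{-47217} = \left(-720\right) \frac{1}{7058} - - \frac{4123}{15739} = - \frac{360}{3529} + \frac{4123}{15739} = \frac{8884027}{55542931}$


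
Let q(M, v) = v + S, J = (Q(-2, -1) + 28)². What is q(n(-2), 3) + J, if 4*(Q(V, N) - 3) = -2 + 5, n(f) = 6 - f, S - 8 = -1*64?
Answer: 15281/16 ≈ 955.06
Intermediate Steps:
S = -56 (S = 8 - 1*64 = 8 - 64 = -56)
Q(V, N) = 15/4 (Q(V, N) = 3 + (-2 + 5)/4 = 3 + (¼)*3 = 3 + ¾ = 15/4)
J = 16129/16 (J = (15/4 + 28)² = (127/4)² = 16129/16 ≈ 1008.1)
q(M, v) = -56 + v (q(M, v) = v - 56 = -56 + v)
q(n(-2), 3) + J = (-56 + 3) + 16129/16 = -53 + 16129/16 = 15281/16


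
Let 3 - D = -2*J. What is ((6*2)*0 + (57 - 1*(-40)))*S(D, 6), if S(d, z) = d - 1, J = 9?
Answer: 1940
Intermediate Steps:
D = 21 (D = 3 - (-2)*9 = 3 - 1*(-18) = 3 + 18 = 21)
S(d, z) = -1 + d
((6*2)*0 + (57 - 1*(-40)))*S(D, 6) = ((6*2)*0 + (57 - 1*(-40)))*(-1 + 21) = (12*0 + (57 + 40))*20 = (0 + 97)*20 = 97*20 = 1940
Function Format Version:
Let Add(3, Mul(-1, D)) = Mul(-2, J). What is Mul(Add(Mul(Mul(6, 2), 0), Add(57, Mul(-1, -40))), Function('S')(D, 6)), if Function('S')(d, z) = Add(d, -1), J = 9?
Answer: 1940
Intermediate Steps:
D = 21 (D = Add(3, Mul(-1, Mul(-2, 9))) = Add(3, Mul(-1, -18)) = Add(3, 18) = 21)
Function('S')(d, z) = Add(-1, d)
Mul(Add(Mul(Mul(6, 2), 0), Add(57, Mul(-1, -40))), Function('S')(D, 6)) = Mul(Add(Mul(Mul(6, 2), 0), Add(57, Mul(-1, -40))), Add(-1, 21)) = Mul(Add(Mul(12, 0), Add(57, 40)), 20) = Mul(Add(0, 97), 20) = Mul(97, 20) = 1940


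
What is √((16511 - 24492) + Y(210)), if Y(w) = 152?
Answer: I*√7829 ≈ 88.482*I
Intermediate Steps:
√((16511 - 24492) + Y(210)) = √((16511 - 24492) + 152) = √(-7981 + 152) = √(-7829) = I*√7829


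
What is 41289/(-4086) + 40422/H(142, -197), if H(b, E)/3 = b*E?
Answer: -201678875/19050294 ≈ -10.587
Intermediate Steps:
H(b, E) = 3*E*b (H(b, E) = 3*(b*E) = 3*(E*b) = 3*E*b)
41289/(-4086) + 40422/H(142, -197) = 41289/(-4086) + 40422/((3*(-197)*142)) = 41289*(-1/4086) + 40422/(-83922) = -13763/1362 + 40422*(-1/83922) = -13763/1362 - 6737/13987 = -201678875/19050294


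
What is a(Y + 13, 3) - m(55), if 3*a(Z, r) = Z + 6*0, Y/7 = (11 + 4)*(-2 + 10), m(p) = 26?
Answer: 775/3 ≈ 258.33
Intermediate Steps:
Y = 840 (Y = 7*((11 + 4)*(-2 + 10)) = 7*(15*8) = 7*120 = 840)
a(Z, r) = Z/3 (a(Z, r) = (Z + 6*0)/3 = (Z + 0)/3 = Z/3)
a(Y + 13, 3) - m(55) = (840 + 13)/3 - 1*26 = (⅓)*853 - 26 = 853/3 - 26 = 775/3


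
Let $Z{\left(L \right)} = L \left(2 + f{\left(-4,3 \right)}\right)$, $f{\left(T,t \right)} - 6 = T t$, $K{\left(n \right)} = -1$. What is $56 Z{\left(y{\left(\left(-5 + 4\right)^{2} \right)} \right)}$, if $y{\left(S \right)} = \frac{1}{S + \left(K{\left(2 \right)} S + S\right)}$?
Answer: $-224$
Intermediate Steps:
$f{\left(T,t \right)} = 6 + T t$
$y{\left(S \right)} = \frac{1}{S}$ ($y{\left(S \right)} = \frac{1}{S + \left(- S + S\right)} = \frac{1}{S + 0} = \frac{1}{S}$)
$Z{\left(L \right)} = - 4 L$ ($Z{\left(L \right)} = L \left(2 + \left(6 - 12\right)\right) = L \left(2 - 6\right) = L \left(-4\right) = - 4 L$)
$56 Z{\left(y{\left(\left(-5 + 4\right)^{2} \right)} \right)} = 56 \left(- \frac{4}{\left(-5 + 4\right)^{2}}\right) = 56 \left(- \frac{4}{\left(-1\right)^{2}}\right) = 56 \left(- \frac{4}{1}\right) = 56 \left(\left(-4\right) 1\right) = 56 \left(-4\right) = -224$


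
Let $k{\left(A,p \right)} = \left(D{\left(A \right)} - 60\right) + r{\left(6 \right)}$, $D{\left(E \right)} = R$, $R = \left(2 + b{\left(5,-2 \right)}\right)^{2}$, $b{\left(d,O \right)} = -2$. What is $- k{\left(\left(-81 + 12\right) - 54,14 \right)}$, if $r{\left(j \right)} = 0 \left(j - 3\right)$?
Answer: $60$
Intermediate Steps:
$r{\left(j \right)} = 0$ ($r{\left(j \right)} = 0 \left(-3 + j\right) = 0$)
$R = 0$ ($R = \left(2 - 2\right)^{2} = 0^{2} = 0$)
$D{\left(E \right)} = 0$
$k{\left(A,p \right)} = -60$ ($k{\left(A,p \right)} = \left(0 - 60\right) + 0 = -60 + 0 = -60$)
$- k{\left(\left(-81 + 12\right) - 54,14 \right)} = \left(-1\right) \left(-60\right) = 60$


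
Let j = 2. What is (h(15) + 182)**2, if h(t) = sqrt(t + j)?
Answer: (182 + sqrt(17))**2 ≈ 34642.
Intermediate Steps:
h(t) = sqrt(2 + t) (h(t) = sqrt(t + 2) = sqrt(2 + t))
(h(15) + 182)**2 = (sqrt(2 + 15) + 182)**2 = (sqrt(17) + 182)**2 = (182 + sqrt(17))**2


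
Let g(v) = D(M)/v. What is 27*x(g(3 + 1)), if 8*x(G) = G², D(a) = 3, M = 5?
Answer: 243/128 ≈ 1.8984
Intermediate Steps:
g(v) = 3/v
x(G) = G²/8
27*x(g(3 + 1)) = 27*((3/(3 + 1))²/8) = 27*((3/4)²/8) = 27*((3*(¼))²/8) = 27*((¾)²/8) = 27*((⅛)*(9/16)) = 27*(9/128) = 243/128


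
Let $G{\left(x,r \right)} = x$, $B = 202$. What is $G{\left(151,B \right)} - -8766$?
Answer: $8917$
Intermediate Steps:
$G{\left(151,B \right)} - -8766 = 151 - -8766 = 151 + 8766 = 8917$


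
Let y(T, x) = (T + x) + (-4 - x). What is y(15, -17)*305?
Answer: 3355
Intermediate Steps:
y(T, x) = -4 + T
y(15, -17)*305 = (-4 + 15)*305 = 11*305 = 3355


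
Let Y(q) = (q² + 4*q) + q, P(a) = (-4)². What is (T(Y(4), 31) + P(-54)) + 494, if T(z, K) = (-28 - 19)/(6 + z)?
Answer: 21373/42 ≈ 508.88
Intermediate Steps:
P(a) = 16
Y(q) = q² + 5*q
T(z, K) = -47/(6 + z)
(T(Y(4), 31) + P(-54)) + 494 = (-47/(6 + 4*(5 + 4)) + 16) + 494 = (-47/(6 + 4*9) + 16) + 494 = (-47/(6 + 36) + 16) + 494 = (-47/42 + 16) + 494 = 625/42 + 494 = 21373/42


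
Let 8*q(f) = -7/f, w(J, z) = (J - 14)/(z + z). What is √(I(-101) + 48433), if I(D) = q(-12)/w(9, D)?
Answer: √174369405/60 ≈ 220.08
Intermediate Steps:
w(J, z) = (-14 + J)/(2*z) (w(J, z) = (-14 + J)/((2*z)) = (-14 + J)*(1/(2*z)) = (-14 + J)/(2*z))
q(f) = -7/(8*f) (q(f) = (-7/f)/8 = -7/(8*f))
I(D) = -7*D/240 (I(D) = (-7/8/(-12))/(((-14 + 9)/(2*D))) = (-7/8*(-1/12))/(((½)*(-5)/D)) = 7/(96*((-5/(2*D)))) = 7*(-2*D/5)/96 = -7*D/240)
√(I(-101) + 48433) = √(-7/240*(-101) + 48433) = √(707/240 + 48433) = √(11624627/240) = √174369405/60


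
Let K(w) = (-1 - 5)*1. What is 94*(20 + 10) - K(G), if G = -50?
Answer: 2826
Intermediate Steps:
K(w) = -6 (K(w) = -6*1 = -6)
94*(20 + 10) - K(G) = 94*(20 + 10) - 1*(-6) = 94*30 + 6 = 2820 + 6 = 2826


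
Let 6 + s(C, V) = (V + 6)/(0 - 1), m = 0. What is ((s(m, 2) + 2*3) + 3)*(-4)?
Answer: 20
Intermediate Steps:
s(C, V) = -12 - V (s(C, V) = -6 + (V + 6)/(0 - 1) = -6 + (6 + V)/(-1) = -6 + (6 + V)*(-1) = -6 + (-6 - V) = -12 - V)
((s(m, 2) + 2*3) + 3)*(-4) = (((-12 - 1*2) + 2*3) + 3)*(-4) = (((-12 - 2) + 6) + 3)*(-4) = ((-14 + 6) + 3)*(-4) = (-8 + 3)*(-4) = -5*(-4) = 20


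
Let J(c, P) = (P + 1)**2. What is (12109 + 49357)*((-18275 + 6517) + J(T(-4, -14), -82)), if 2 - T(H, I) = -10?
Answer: -319438802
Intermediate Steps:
T(H, I) = 12 (T(H, I) = 2 - 1*(-10) = 2 + 10 = 12)
J(c, P) = (1 + P)**2
(12109 + 49357)*((-18275 + 6517) + J(T(-4, -14), -82)) = (12109 + 49357)*((-18275 + 6517) + (1 - 82)**2) = 61466*(-11758 + (-81)**2) = 61466*(-11758 + 6561) = 61466*(-5197) = -319438802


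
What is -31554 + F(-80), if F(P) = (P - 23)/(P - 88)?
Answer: -5300969/168 ≈ -31553.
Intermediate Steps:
F(P) = (-23 + P)/(-88 + P)
-31554 + F(-80) = -31554 + (-23 - 80)/(-88 - 80) = -31554 - 103/(-168) = -31554 - 1/168*(-103) = -31554 + 103/168 = -5300969/168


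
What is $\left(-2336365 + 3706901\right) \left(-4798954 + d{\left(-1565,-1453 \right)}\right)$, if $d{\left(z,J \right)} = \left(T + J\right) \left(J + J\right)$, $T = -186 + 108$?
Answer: $-479506689248$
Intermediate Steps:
$T = -78$
$d{\left(z,J \right)} = 2 J \left(-78 + J\right)$ ($d{\left(z,J \right)} = \left(-78 + J\right) \left(J + J\right) = \left(-78 + J\right) 2 J = 2 J \left(-78 + J\right)$)
$\left(-2336365 + 3706901\right) \left(-4798954 + d{\left(-1565,-1453 \right)}\right) = \left(-2336365 + 3706901\right) \left(-4798954 + 2 \left(-1453\right) \left(-78 - 1453\right)\right) = 1370536 \left(-4798954 + 2 \left(-1453\right) \left(-1531\right)\right) = 1370536 \left(-4798954 + 4449086\right) = 1370536 \left(-349868\right) = -479506689248$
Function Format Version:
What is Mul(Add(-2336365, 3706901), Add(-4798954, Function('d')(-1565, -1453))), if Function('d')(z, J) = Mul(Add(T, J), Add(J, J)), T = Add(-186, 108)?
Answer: -479506689248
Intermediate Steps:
T = -78
Function('d')(z, J) = Mul(2, J, Add(-78, J)) (Function('d')(z, J) = Mul(Add(-78, J), Add(J, J)) = Mul(Add(-78, J), Mul(2, J)) = Mul(2, J, Add(-78, J)))
Mul(Add(-2336365, 3706901), Add(-4798954, Function('d')(-1565, -1453))) = Mul(Add(-2336365, 3706901), Add(-4798954, Mul(2, -1453, Add(-78, -1453)))) = Mul(1370536, Add(-4798954, Mul(2, -1453, -1531))) = Mul(1370536, Add(-4798954, 4449086)) = Mul(1370536, -349868) = -479506689248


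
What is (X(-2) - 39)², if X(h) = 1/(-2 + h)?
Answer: 24649/16 ≈ 1540.6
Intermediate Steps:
(X(-2) - 39)² = (1/(-2 - 2) - 39)² = (1/(-4) - 39)² = (-¼ - 39)² = (-157/4)² = 24649/16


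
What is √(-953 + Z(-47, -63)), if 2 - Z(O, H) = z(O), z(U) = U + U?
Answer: I*√857 ≈ 29.275*I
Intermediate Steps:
z(U) = 2*U
Z(O, H) = 2 - 2*O
√(-953 + Z(-47, -63)) = √(-953 + (2 - 2*(-47))) = √(-953 + (2 + 94)) = √(-953 + 96) = √(-857) = I*√857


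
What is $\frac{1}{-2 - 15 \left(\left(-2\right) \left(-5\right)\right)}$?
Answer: $- \frac{1}{152} \approx -0.0065789$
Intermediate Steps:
$\frac{1}{-2 - 15 \left(\left(-2\right) \left(-5\right)\right)} = \frac{1}{-2 - 150} = \frac{1}{-152} = - \frac{1}{152}$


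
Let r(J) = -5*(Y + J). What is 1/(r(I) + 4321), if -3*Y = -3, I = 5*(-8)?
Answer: 1/4516 ≈ 0.00022143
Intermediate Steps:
I = -40
Y = 1 (Y = -⅓*(-3) = 1)
r(J) = -5 - 5*J (r(J) = -5*(1 + J) = -5 - 5*J)
1/(r(I) + 4321) = 1/((-5 - 5*(-40)) + 4321) = 1/((-5 + 200) + 4321) = 1/(195 + 4321) = 1/4516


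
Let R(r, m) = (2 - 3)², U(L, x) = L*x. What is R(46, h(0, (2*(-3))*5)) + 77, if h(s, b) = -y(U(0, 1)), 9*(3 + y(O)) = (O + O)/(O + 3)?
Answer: 78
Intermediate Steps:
y(O) = -3 + 2*O/(9*(3 + O)) (y(O) = -3 + ((O + O)/(O + 3))/9 = -3 + ((2*O)/(3 + O))/9 = -3 + (2*O/(3 + O))/9 = -3 + 2*O/(9*(3 + O)))
h(s, b) = 3 (h(s, b) = -(-81 - 0)/(9*(3 + 0*1)) = -(-81 - 25*0)/(9*(3 + 0)) = -(-81 + 0)/(9*3) = -(-81)/(9*3) = -1*(-3) = 3)
R(r, m) = 1 (R(r, m) = (-1)² = 1)
R(46, h(0, (2*(-3))*5)) + 77 = 1 + 77 = 78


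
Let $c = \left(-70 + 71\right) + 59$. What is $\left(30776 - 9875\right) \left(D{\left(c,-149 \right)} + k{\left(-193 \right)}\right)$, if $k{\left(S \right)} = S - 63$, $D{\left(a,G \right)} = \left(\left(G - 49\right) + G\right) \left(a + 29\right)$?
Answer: $-650836239$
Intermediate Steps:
$c = 60$ ($c = 1 + 59 = 60$)
$D{\left(a,G \right)} = \left(-49 + 2 G\right) \left(29 + a\right)$ ($D{\left(a,G \right)} = \left(\left(-49 + G\right) + G\right) \left(29 + a\right) = \left(-49 + 2 G\right) \left(29 + a\right)$)
$k{\left(S \right)} = -63 + S$ ($k{\left(S \right)} = S - 63 = -63 + S$)
$\left(30776 - 9875\right) \left(D{\left(c,-149 \right)} + k{\left(-193 \right)}\right) = \left(30776 - 9875\right) \left(\left(-1421 - 2940 + 58 \left(-149\right) + 2 \left(-149\right) 60\right) - 256\right) = 20901 \left(\left(-1421 - 2940 - 8642 - 17880\right) - 256\right) = 20901 \left(-30883 - 256\right) = 20901 \left(-31139\right) = -650836239$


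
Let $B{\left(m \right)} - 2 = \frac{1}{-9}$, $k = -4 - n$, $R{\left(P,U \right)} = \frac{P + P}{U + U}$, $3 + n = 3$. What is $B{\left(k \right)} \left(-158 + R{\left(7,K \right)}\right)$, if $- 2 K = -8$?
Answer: $- \frac{10625}{36} \approx -295.14$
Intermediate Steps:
$n = 0$ ($n = -3 + 3 = 0$)
$K = 4$ ($K = \left(- \frac{1}{2}\right) \left(-8\right) = 4$)
$R{\left(P,U \right)} = \frac{P}{U}$ ($R{\left(P,U \right)} = \frac{2 P}{2 U} = 2 P \frac{1}{2 U} = \frac{P}{U}$)
$k = -4$ ($k = -4 - 0 = -4 + 0 = -4$)
$B{\left(m \right)} = \frac{17}{9}$ ($B{\left(m \right)} = 2 + \frac{1}{-9} = 2 - \frac{1}{9} = \frac{17}{9}$)
$B{\left(k \right)} \left(-158 + R{\left(7,K \right)}\right) = \frac{17 \left(-158 + \frac{7}{4}\right)}{9} = \frac{17}{9} \left(- \frac{625}{4}\right) = - \frac{10625}{36}$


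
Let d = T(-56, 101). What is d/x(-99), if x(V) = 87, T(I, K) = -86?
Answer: -86/87 ≈ -0.98851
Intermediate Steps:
d = -86
d/x(-99) = -86/87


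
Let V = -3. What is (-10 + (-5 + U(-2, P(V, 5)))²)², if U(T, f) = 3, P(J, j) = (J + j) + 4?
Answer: 36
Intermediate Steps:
P(J, j) = 4 + J + j
(-10 + (-5 + U(-2, P(V, 5)))²)² = (-10 + (-5 + 3)²)² = (-10 + (-2)²)² = (-10 + 4)² = (-6)² = 36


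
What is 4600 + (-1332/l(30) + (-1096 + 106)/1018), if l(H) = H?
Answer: 11591527/2545 ≈ 4554.6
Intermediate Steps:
4600 + (-1332/l(30) + (-1096 + 106)/1018) = 4600 + (-1332/30 + (-1096 + 106)/1018) = 4600 + (-1332*1/30 - 990*1/1018) = 4600 + (-222/5 - 495/509) = 4600 - 115473/2545 = 11591527/2545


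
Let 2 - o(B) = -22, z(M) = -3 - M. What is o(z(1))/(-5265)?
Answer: -8/1755 ≈ -0.0045584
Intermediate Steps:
o(B) = 24 (o(B) = 2 - 1*(-22) = 2 + 22 = 24)
o(z(1))/(-5265) = 24/(-5265) = 24*(-1/5265) = -8/1755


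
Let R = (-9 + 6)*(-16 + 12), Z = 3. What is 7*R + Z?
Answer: 87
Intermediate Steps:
R = 12 (R = -3*(-4) = 12)
7*R + Z = 7*12 + 3 = 84 + 3 = 87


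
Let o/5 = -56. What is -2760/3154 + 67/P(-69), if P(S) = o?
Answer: -492059/441560 ≈ -1.1144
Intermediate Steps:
o = -280 (o = 5*(-56) = -280)
P(S) = -280
-2760/3154 + 67/P(-69) = -2760/3154 + 67/(-280) = -2760*1/3154 + 67*(-1/280) = -1380/1577 - 67/280 = -492059/441560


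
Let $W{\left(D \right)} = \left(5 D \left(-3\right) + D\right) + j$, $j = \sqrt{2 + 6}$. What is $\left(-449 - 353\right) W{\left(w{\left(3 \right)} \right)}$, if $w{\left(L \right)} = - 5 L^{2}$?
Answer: $-505260 - 1604 \sqrt{2} \approx -5.0753 \cdot 10^{5}$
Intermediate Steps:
$j = 2 \sqrt{2}$ ($j = \sqrt{8} = 2 \sqrt{2} \approx 2.8284$)
$W{\left(D \right)} = - 14 D + 2 \sqrt{2}$ ($W{\left(D \right)} = \left(5 D \left(-3\right) + D\right) + 2 \sqrt{2} = \left(- 15 D + D\right) + 2 \sqrt{2} = - 14 D + 2 \sqrt{2}$)
$\left(-449 - 353\right) W{\left(w{\left(3 \right)} \right)} = \left(-449 - 353\right) \left(- 14 \left(- 5 \cdot 3^{2}\right) + 2 \sqrt{2}\right) = - 802 \left(- 14 \left(\left(-5\right) 9\right) + 2 \sqrt{2}\right) = - 802 \left(\left(-14\right) \left(-45\right) + 2 \sqrt{2}\right) = - 802 \left(630 + 2 \sqrt{2}\right) = -505260 - 1604 \sqrt{2}$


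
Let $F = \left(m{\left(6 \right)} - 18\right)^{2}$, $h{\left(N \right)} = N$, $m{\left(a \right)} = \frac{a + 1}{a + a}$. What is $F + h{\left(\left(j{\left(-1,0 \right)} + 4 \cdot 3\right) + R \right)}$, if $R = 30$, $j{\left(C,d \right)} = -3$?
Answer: $\frac{49297}{144} \approx 342.34$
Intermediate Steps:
$m{\left(a \right)} = \frac{1 + a}{2 a}$
$F = \frac{43681}{144}$ ($F = \left(\frac{1 + 6}{2 \cdot 6} - 18\right)^{2} = \left(\frac{1}{2} \cdot \frac{1}{6} \cdot 7 - 18\right)^{2} = \left(\frac{7}{12} - 18\right)^{2} = \left(- \frac{209}{12}\right)^{2} = \frac{43681}{144} \approx 303.34$)
$F + h{\left(\left(j{\left(-1,0 \right)} + 4 \cdot 3\right) + R \right)} = \frac{43681}{144} + \left(\left(-3 + 4 \cdot 3\right) + 30\right) = \frac{43681}{144} + \left(\left(-3 + 12\right) + 30\right) = \frac{43681}{144} + \left(9 + 30\right) = \frac{43681}{144} + 39 = \frac{49297}{144}$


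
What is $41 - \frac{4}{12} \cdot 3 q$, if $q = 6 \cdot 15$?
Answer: $-3690$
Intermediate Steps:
$q = 90$
$41 - \frac{4}{12} \cdot 3 q = 41 - \frac{4}{12} \cdot 3 \cdot 90 = 41 \left(-4\right) \frac{1}{12} \cdot 3 \cdot 90 = 41 \left(\left(- \frac{1}{3}\right) 3\right) 90 = 41 \left(-1\right) 90 = \left(-41\right) 90 = -3690$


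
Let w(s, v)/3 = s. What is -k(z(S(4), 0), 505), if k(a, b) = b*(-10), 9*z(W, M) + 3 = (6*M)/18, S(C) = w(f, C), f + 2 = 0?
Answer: 5050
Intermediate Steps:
f = -2 (f = -2 + 0 = -2)
w(s, v) = 3*s
S(C) = -6 (S(C) = 3*(-2) = -6)
z(W, M) = -⅓ + M/27 (z(W, M) = -⅓ + ((6*M)/18)/9 = -⅓ + ((6*M)*(1/18))/9 = -⅓ + (M/3)/9 = -⅓ + M/27)
k(a, b) = -10*b
-k(z(S(4), 0), 505) = -(-10)*505 = -1*(-5050) = 5050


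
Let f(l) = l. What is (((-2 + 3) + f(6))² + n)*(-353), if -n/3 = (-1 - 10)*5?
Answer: -75542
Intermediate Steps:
n = 165 (n = -3*(-1 - 10)*5 = -(-33)*5 = -3*(-55) = 165)
(((-2 + 3) + f(6))² + n)*(-353) = (((-2 + 3) + 6)² + 165)*(-353) = ((1 + 6)² + 165)*(-353) = (7² + 165)*(-353) = (49 + 165)*(-353) = 214*(-353) = -75542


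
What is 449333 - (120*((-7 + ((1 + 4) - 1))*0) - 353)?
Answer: 449686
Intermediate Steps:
449333 - (120*((-7 + ((1 + 4) - 1))*0) - 353) = 449333 - (120*((-7 + (5 - 1))*0) - 353) = 449333 - (120*((-7 + 4)*0) - 353) = 449333 - (120*(-3*0) - 353) = 449333 - (120*0 - 353) = 449333 - (0 - 353) = 449333 - 1*(-353) = 449333 + 353 = 449686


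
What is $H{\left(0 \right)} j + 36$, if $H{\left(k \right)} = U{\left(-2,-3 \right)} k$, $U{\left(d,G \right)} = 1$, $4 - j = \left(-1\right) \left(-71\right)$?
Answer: $36$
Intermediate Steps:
$j = -67$ ($j = 4 - \left(-1\right) \left(-71\right) = 4 - 71 = -67$)
$H{\left(k \right)} = k$ ($H{\left(k \right)} = 1 k = k$)
$H{\left(0 \right)} j + 36 = 0 \left(-67\right) + 36 = 0 + 36 = 36$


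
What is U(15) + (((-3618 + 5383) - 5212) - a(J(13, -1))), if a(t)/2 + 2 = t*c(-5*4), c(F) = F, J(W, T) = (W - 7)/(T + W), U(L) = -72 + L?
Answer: -3480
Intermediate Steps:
J(W, T) = (-7 + W)/(T + W)
a(t) = -4 - 40*t (a(t) = -4 + 2*(t*(-5*4)) = -4 + 2*(t*(-20)) = -4 + 2*(-20*t) = -4 - 40*t)
U(15) + (((-3618 + 5383) - 5212) - a(J(13, -1))) = (-72 + 15) + (((-3618 + 5383) - 5212) - (-4 - 40*(-7 + 13)/(-1 + 13))) = -57 + ((1765 - 5212) - (-4 - 40*6/12)) = -57 + (-3447 - (-4 - 10*6/3)) = -57 + (-3447 - (-4 - 40*½)) = -57 + (-3447 - (-4 - 20)) = -57 + (-3447 - 1*(-24)) = -57 + (-3447 + 24) = -57 - 3423 = -3480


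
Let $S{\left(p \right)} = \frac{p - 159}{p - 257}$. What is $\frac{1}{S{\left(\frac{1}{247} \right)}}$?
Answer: $\frac{31739}{19636} \approx 1.6164$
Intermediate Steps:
$S{\left(p \right)} = \frac{-159 + p}{-257 + p}$
$\frac{1}{S{\left(\frac{1}{247} \right)}} = \frac{1}{\frac{1}{-257 + \frac{1}{247}} \left(-159 + \frac{1}{247}\right)} = \frac{1}{\frac{1}{- \frac{63478}{247}} \left(- \frac{39272}{247}\right)} = \frac{1}{\left(- \frac{247}{63478}\right) \left(- \frac{39272}{247}\right)} = \frac{1}{\frac{19636}{31739}} = \frac{31739}{19636}$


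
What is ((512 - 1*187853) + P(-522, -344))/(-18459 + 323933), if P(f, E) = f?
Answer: -14451/23498 ≈ -0.61499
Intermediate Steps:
((512 - 1*187853) + P(-522, -344))/(-18459 + 323933) = ((512 - 1*187853) - 522)/(-18459 + 323933) = ((512 - 187853) - 522)/305474 = (-187341 - 522)*(1/305474) = -187863*1/305474 = -14451/23498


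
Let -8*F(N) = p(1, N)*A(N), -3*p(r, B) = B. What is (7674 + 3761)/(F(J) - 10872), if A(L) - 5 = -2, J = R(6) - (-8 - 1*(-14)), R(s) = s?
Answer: -11435/10872 ≈ -1.0518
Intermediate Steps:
p(r, B) = -B/3
J = 0 (J = 6 - (-8 - 1*(-14)) = 6 - (-8 + 14) = 6 - 1*6 = 6 - 6 = 0)
A(L) = 3 (A(L) = 5 - 2 = 3)
F(N) = N/8 (F(N) = -(-N/3)*3/8 = -(-1)*N/8 = N/8)
(7674 + 3761)/(F(J) - 10872) = (7674 + 3761)/((1/8)*0 - 10872) = 11435/(0 - 10872) = 11435/(-10872) = 11435*(-1/10872) = -11435/10872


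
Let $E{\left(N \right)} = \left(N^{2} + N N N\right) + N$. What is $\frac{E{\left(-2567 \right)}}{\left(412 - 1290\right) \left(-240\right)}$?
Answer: $- \frac{5636210447}{70240} \approx -80242.0$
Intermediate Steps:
$E{\left(N \right)} = N + N^{2} + N^{3}$ ($E{\left(N \right)} = \left(N^{2} + N^{2} N\right) + N = \left(N^{2} + N^{3}\right) + N = N + N^{2} + N^{3}$)
$\frac{E{\left(-2567 \right)}}{\left(412 - 1290\right) \left(-240\right)} = \frac{\left(-2567\right) \left(1 - 2567 + \left(-2567\right)^{2}\right)}{\left(412 - 1290\right) \left(-240\right)} = \frac{\left(-2567\right) \left(1 - 2567 + 6589489\right)}{\left(-878\right) \left(-240\right)} = \frac{\left(-2567\right) 6586923}{210720} = \left(-16908631341\right) \frac{1}{210720} = - \frac{5636210447}{70240}$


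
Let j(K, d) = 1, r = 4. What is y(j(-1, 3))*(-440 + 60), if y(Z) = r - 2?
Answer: -760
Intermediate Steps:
y(Z) = 2 (y(Z) = 4 - 2 = 2)
y(j(-1, 3))*(-440 + 60) = 2*(-440 + 60) = 2*(-380) = -760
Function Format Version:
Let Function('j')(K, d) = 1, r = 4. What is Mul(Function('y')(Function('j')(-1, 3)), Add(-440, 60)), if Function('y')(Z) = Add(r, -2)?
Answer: -760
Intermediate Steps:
Function('y')(Z) = 2 (Function('y')(Z) = Add(4, -2) = 2)
Mul(Function('y')(Function('j')(-1, 3)), Add(-440, 60)) = Mul(2, Add(-440, 60)) = Mul(2, -380) = -760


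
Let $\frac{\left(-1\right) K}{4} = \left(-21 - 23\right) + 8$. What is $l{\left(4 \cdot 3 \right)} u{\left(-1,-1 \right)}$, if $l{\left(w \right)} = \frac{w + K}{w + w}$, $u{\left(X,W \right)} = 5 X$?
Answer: $- \frac{65}{2} \approx -32.5$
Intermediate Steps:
$K = 144$ ($K = - 4 \left(\left(-21 - 23\right) + 8\right) = - 4 \left(-44 + 8\right) = \left(-4\right) \left(-36\right) = 144$)
$l{\left(w \right)} = \frac{144 + w}{2 w}$ ($l{\left(w \right)} = \frac{w + 144}{w + w} = \frac{144 + w}{2 w}$)
$l{\left(4 \cdot 3 \right)} u{\left(-1,-1 \right)} = \frac{144 + 4 \cdot 3}{2 \cdot 4 \cdot 3} \cdot 5 \left(-1\right) = \frac{144 + 12}{2 \cdot 12} \left(-5\right) = \frac{1}{2} \cdot \frac{1}{12} \cdot 156 \left(-5\right) = \frac{13}{2} \left(-5\right) = - \frac{65}{2}$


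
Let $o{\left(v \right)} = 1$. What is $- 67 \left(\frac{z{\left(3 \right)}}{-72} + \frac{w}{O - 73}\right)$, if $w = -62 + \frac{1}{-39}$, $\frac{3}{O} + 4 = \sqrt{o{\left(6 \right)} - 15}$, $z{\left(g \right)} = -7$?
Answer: $\frac{67 \left(- 91 \sqrt{14} + 647354 i\right)}{936 \left(\sqrt{14} - 734 i\right)} \approx -63.13 + 0.28861 i$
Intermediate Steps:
$O = \frac{3}{-4 + i \sqrt{14}}$ ($O = \frac{3}{-4 + \sqrt{1 - 15}} = \frac{3}{-4 + \sqrt{-14}} = \frac{3}{-4 + i \sqrt{14}} \approx -0.4 - 0.37417 i$)
$w = - \frac{2419}{39}$ ($w = -62 - \frac{1}{39} = - \frac{2419}{39} \approx -62.026$)
$- 67 \left(\frac{z{\left(3 \right)}}{-72} + \frac{w}{O - 73}\right) = - 67 \left(- \frac{7}{-72} - \frac{2419}{39 \left(\left(- \frac{2}{5} - \frac{i \sqrt{14}}{10}\right) - 73\right)}\right) = - 67 \left(\left(-7\right) \left(- \frac{1}{72}\right) - \frac{2419}{39 \left(\left(- \frac{2}{5} - \frac{i \sqrt{14}}{10}\right) - 73\right)}\right) = - 67 \left(\frac{7}{72} - \frac{2419}{39 \left(- \frac{367}{5} - \frac{i \sqrt{14}}{10}\right)}\right) = - \frac{469}{72} + \frac{162073}{39 \left(- \frac{367}{5} - \frac{i \sqrt{14}}{10}\right)}$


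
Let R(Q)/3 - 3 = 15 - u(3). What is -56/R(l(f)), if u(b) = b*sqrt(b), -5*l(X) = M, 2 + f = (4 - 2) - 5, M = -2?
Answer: -112/99 - 56*sqrt(3)/297 ≈ -1.4579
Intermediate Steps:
f = -5 (f = -2 + ((4 - 2) - 5) = -2 + (2 - 5) = -2 - 3 = -5)
l(X) = 2/5 (l(X) = -1/5*(-2) = 2/5)
u(b) = b**(3/2)
R(Q) = 54 - 9*sqrt(3) (R(Q) = 9 + 3*(15 - 3**(3/2)) = 9 + 3*(15 - 3*sqrt(3)) = 9 + (45 - 9*sqrt(3)) = 54 - 9*sqrt(3))
-56/R(l(f)) = -56/(54 - 9*sqrt(3))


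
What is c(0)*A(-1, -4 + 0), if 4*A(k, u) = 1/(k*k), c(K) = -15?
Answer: -15/4 ≈ -3.7500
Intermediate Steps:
A(k, u) = 1/(4*k²) (A(k, u) = 1/(4*((k*k))) = 1/(4*(k²)) = 1/(4*k²))
c(0)*A(-1, -4 + 0) = -15/(4*(-1)²) = -15/4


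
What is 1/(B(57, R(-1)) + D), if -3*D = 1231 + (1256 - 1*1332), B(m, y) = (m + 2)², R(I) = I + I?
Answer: 1/3096 ≈ 0.00032300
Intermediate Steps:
R(I) = 2*I
B(m, y) = (2 + m)²
D = -385 (D = -(1231 + (1256 - 1*1332))/3 = -(1231 + (1256 - 1332))/3 = -(1231 - 76)/3 = -⅓*1155 = -385)
1/(B(57, R(-1)) + D) = 1/((2 + 57)² - 385) = 1/(59² - 385) = 1/(3481 - 385) = 1/3096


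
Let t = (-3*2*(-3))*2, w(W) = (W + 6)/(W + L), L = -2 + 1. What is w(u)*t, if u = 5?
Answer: 99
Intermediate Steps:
L = -1
w(W) = (6 + W)/(-1 + W) (w(W) = (W + 6)/(W - 1) = (6 + W)/(-1 + W))
t = 36 (t = -6*(-3)*2 = 18*2 = 36)
w(u)*t = ((6 + 5)/(-1 + 5))*36 = (11/4)*36 = 99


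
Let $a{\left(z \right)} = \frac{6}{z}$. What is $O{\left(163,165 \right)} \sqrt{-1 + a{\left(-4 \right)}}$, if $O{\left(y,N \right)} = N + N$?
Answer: $165 i \sqrt{10} \approx 521.78 i$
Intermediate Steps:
$O{\left(y,N \right)} = 2 N$
$O{\left(163,165 \right)} \sqrt{-1 + a{\left(-4 \right)}} = 2 \cdot 165 \sqrt{-1 + \frac{6}{-4}} = 330 \sqrt{-1 + 6 \left(- \frac{1}{4}\right)} = 330 \sqrt{-1 - \frac{3}{2}} = 330 \sqrt{- \frac{5}{2}} = 330 \frac{i \sqrt{10}}{2} = 165 i \sqrt{10}$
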